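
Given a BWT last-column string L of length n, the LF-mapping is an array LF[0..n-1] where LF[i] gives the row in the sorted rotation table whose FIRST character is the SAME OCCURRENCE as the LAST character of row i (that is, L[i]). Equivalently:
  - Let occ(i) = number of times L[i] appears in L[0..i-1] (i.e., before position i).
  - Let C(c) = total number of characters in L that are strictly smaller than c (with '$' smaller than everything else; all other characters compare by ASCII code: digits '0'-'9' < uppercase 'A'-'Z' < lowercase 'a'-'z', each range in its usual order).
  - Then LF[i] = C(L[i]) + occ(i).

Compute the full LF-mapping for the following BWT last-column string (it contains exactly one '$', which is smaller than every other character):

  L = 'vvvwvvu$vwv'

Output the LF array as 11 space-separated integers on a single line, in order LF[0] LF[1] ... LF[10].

Answer: 2 3 4 9 5 6 1 0 7 10 8

Derivation:
Char counts: '$':1, 'u':1, 'v':7, 'w':2
C (first-col start): C('$')=0, C('u')=1, C('v')=2, C('w')=9
L[0]='v': occ=0, LF[0]=C('v')+0=2+0=2
L[1]='v': occ=1, LF[1]=C('v')+1=2+1=3
L[2]='v': occ=2, LF[2]=C('v')+2=2+2=4
L[3]='w': occ=0, LF[3]=C('w')+0=9+0=9
L[4]='v': occ=3, LF[4]=C('v')+3=2+3=5
L[5]='v': occ=4, LF[5]=C('v')+4=2+4=6
L[6]='u': occ=0, LF[6]=C('u')+0=1+0=1
L[7]='$': occ=0, LF[7]=C('$')+0=0+0=0
L[8]='v': occ=5, LF[8]=C('v')+5=2+5=7
L[9]='w': occ=1, LF[9]=C('w')+1=9+1=10
L[10]='v': occ=6, LF[10]=C('v')+6=2+6=8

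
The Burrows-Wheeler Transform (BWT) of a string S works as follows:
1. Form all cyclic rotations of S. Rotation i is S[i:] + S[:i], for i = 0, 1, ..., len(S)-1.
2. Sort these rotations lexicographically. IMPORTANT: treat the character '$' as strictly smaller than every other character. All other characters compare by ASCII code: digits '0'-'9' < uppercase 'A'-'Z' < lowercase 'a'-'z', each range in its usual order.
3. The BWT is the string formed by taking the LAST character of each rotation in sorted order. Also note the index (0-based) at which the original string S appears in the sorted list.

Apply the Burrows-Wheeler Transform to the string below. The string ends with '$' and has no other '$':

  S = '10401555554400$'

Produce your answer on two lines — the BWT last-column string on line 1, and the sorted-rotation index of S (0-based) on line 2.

Answer: 00441$040555551
5

Derivation:
All 15 rotations (rotation i = S[i:]+S[:i]):
  rot[0] = 10401555554400$
  rot[1] = 0401555554400$1
  rot[2] = 401555554400$10
  rot[3] = 01555554400$104
  rot[4] = 1555554400$1040
  rot[5] = 555554400$10401
  rot[6] = 55554400$104015
  rot[7] = 5554400$1040155
  rot[8] = 554400$10401555
  rot[9] = 54400$104015555
  rot[10] = 4400$1040155555
  rot[11] = 400$10401555554
  rot[12] = 00$104015555544
  rot[13] = 0$1040155555440
  rot[14] = $10401555554400
Sorted (with $ < everything):
  sorted[0] = $10401555554400  (last char: '0')
  sorted[1] = 0$1040155555440  (last char: '0')
  sorted[2] = 00$104015555544  (last char: '4')
  sorted[3] = 01555554400$104  (last char: '4')
  sorted[4] = 0401555554400$1  (last char: '1')
  sorted[5] = 10401555554400$  (last char: '$')
  sorted[6] = 1555554400$1040  (last char: '0')
  sorted[7] = 400$10401555554  (last char: '4')
  sorted[8] = 401555554400$10  (last char: '0')
  sorted[9] = 4400$1040155555  (last char: '5')
  sorted[10] = 54400$104015555  (last char: '5')
  sorted[11] = 554400$10401555  (last char: '5')
  sorted[12] = 5554400$1040155  (last char: '5')
  sorted[13] = 55554400$104015  (last char: '5')
  sorted[14] = 555554400$10401  (last char: '1')
Last column: 00441$040555551
Original string S is at sorted index 5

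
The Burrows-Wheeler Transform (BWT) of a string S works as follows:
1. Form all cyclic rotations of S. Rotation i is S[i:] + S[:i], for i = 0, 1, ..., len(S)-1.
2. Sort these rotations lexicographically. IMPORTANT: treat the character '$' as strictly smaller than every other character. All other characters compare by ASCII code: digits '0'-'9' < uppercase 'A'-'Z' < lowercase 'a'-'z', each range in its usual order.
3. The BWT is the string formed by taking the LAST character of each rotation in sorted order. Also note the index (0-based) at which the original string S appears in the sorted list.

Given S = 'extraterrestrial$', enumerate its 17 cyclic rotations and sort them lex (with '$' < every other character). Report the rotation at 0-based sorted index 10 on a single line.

All 17 rotations (rotation i = S[i:]+S[:i]):
  rot[0] = extraterrestrial$
  rot[1] = xtraterrestrial$e
  rot[2] = traterrestrial$ex
  rot[3] = raterrestrial$ext
  rot[4] = aterrestrial$extr
  rot[5] = terrestrial$extra
  rot[6] = errestrial$extrat
  rot[7] = rrestrial$extrate
  rot[8] = restrial$extrater
  rot[9] = estrial$extraterr
  rot[10] = strial$extraterre
  rot[11] = trial$extraterres
  rot[12] = rial$extraterrest
  rot[13] = ial$extraterrestr
  rot[14] = al$extraterrestri
  rot[15] = l$extraterrestria
  rot[16] = $extraterrestrial
Sorted (with $ < everything):
  sorted[0] = $extraterrestrial
  sorted[1] = al$extraterrestri
  sorted[2] = aterrestrial$extr
  sorted[3] = errestrial$extrat
  sorted[4] = estrial$extraterr
  sorted[5] = extraterrestrial$
  sorted[6] = ial$extraterrestr
  sorted[7] = l$extraterrestria
  sorted[8] = raterrestrial$ext
  sorted[9] = restrial$extrater
  sorted[10] = rial$extraterrest
  sorted[11] = rrestrial$extrate
  sorted[12] = strial$extraterre
  sorted[13] = terrestrial$extra
  sorted[14] = traterrestrial$ex
  sorted[15] = trial$extraterres
  sorted[16] = xtraterrestrial$e
sorted[10] = rial$extraterrest

Answer: rial$extraterrest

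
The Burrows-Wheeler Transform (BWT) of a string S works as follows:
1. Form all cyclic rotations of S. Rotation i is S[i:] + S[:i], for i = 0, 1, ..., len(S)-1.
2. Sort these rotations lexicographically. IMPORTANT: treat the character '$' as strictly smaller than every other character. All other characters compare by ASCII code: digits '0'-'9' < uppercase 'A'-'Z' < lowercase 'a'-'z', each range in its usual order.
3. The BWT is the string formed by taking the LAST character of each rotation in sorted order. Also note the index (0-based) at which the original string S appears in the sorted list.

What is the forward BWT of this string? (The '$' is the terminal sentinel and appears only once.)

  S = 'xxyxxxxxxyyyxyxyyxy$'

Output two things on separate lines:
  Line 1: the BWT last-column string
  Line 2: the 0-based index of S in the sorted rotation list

All 20 rotations (rotation i = S[i:]+S[:i]):
  rot[0] = xxyxxxxxxyyyxyxyyxy$
  rot[1] = xyxxxxxxyyyxyxyyxy$x
  rot[2] = yxxxxxxyyyxyxyyxy$xx
  rot[3] = xxxxxxyyyxyxyyxy$xxy
  rot[4] = xxxxxyyyxyxyyxy$xxyx
  rot[5] = xxxxyyyxyxyyxy$xxyxx
  rot[6] = xxxyyyxyxyyxy$xxyxxx
  rot[7] = xxyyyxyxyyxy$xxyxxxx
  rot[8] = xyyyxyxyyxy$xxyxxxxx
  rot[9] = yyyxyxyyxy$xxyxxxxxx
  rot[10] = yyxyxyyxy$xxyxxxxxxy
  rot[11] = yxyxyyxy$xxyxxxxxxyy
  rot[12] = xyxyyxy$xxyxxxxxxyyy
  rot[13] = yxyyxy$xxyxxxxxxyyyx
  rot[14] = xyyxy$xxyxxxxxxyyyxy
  rot[15] = yyxy$xxyxxxxxxyyyxyx
  rot[16] = yxy$xxyxxxxxxyyyxyxy
  rot[17] = xy$xxyxxxxxxyyyxyxyy
  rot[18] = y$xxyxxxxxxyyyxyxyyx
  rot[19] = $xxyxxxxxxyyyxyxyyxy
Sorted (with $ < everything):
  sorted[0] = $xxyxxxxxxyyyxyxyyxy  (last char: 'y')
  sorted[1] = xxxxxxyyyxyxyyxy$xxy  (last char: 'y')
  sorted[2] = xxxxxyyyxyxyyxy$xxyx  (last char: 'x')
  sorted[3] = xxxxyyyxyxyyxy$xxyxx  (last char: 'x')
  sorted[4] = xxxyyyxyxyyxy$xxyxxx  (last char: 'x')
  sorted[5] = xxyxxxxxxyyyxyxyyxy$  (last char: '$')
  sorted[6] = xxyyyxyxyyxy$xxyxxxx  (last char: 'x')
  sorted[7] = xy$xxyxxxxxxyyyxyxyy  (last char: 'y')
  sorted[8] = xyxxxxxxyyyxyxyyxy$x  (last char: 'x')
  sorted[9] = xyxyyxy$xxyxxxxxxyyy  (last char: 'y')
  sorted[10] = xyyxy$xxyxxxxxxyyyxy  (last char: 'y')
  sorted[11] = xyyyxyxyyxy$xxyxxxxx  (last char: 'x')
  sorted[12] = y$xxyxxxxxxyyyxyxyyx  (last char: 'x')
  sorted[13] = yxxxxxxyyyxyxyyxy$xx  (last char: 'x')
  sorted[14] = yxy$xxyxxxxxxyyyxyxy  (last char: 'y')
  sorted[15] = yxyxyyxy$xxyxxxxxxyy  (last char: 'y')
  sorted[16] = yxyyxy$xxyxxxxxxyyyx  (last char: 'x')
  sorted[17] = yyxy$xxyxxxxxxyyyxyx  (last char: 'x')
  sorted[18] = yyxyxyyxy$xxyxxxxxxy  (last char: 'y')
  sorted[19] = yyyxyxyyxy$xxyxxxxxx  (last char: 'x')
Last column: yyxxx$xyxyyxxxyyxxyx
Original string S is at sorted index 5

Answer: yyxxx$xyxyyxxxyyxxyx
5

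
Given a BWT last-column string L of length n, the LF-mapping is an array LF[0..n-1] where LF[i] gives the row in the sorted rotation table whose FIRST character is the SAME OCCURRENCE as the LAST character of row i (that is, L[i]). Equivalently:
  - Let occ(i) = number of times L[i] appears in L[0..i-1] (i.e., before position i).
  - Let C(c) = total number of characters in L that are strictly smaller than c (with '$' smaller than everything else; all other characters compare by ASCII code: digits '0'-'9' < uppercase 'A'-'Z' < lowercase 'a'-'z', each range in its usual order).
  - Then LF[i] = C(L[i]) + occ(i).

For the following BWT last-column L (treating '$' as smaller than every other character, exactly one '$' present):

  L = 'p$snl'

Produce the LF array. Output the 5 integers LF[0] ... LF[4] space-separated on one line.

Answer: 3 0 4 2 1

Derivation:
Char counts: '$':1, 'l':1, 'n':1, 'p':1, 's':1
C (first-col start): C('$')=0, C('l')=1, C('n')=2, C('p')=3, C('s')=4
L[0]='p': occ=0, LF[0]=C('p')+0=3+0=3
L[1]='$': occ=0, LF[1]=C('$')+0=0+0=0
L[2]='s': occ=0, LF[2]=C('s')+0=4+0=4
L[3]='n': occ=0, LF[3]=C('n')+0=2+0=2
L[4]='l': occ=0, LF[4]=C('l')+0=1+0=1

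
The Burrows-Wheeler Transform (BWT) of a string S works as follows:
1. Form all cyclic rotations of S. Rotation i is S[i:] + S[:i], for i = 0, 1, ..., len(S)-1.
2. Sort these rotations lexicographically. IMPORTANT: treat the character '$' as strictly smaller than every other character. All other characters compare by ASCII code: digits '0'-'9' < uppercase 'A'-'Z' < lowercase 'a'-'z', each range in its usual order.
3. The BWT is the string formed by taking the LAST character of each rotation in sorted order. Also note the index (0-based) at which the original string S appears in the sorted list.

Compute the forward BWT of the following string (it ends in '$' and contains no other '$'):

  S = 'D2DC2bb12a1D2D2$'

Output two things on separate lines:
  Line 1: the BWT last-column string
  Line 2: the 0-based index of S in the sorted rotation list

All 16 rotations (rotation i = S[i:]+S[:i]):
  rot[0] = D2DC2bb12a1D2D2$
  rot[1] = 2DC2bb12a1D2D2$D
  rot[2] = DC2bb12a1D2D2$D2
  rot[3] = C2bb12a1D2D2$D2D
  rot[4] = 2bb12a1D2D2$D2DC
  rot[5] = bb12a1D2D2$D2DC2
  rot[6] = b12a1D2D2$D2DC2b
  rot[7] = 12a1D2D2$D2DC2bb
  rot[8] = 2a1D2D2$D2DC2bb1
  rot[9] = a1D2D2$D2DC2bb12
  rot[10] = 1D2D2$D2DC2bb12a
  rot[11] = D2D2$D2DC2bb12a1
  rot[12] = 2D2$D2DC2bb12a1D
  rot[13] = D2$D2DC2bb12a1D2
  rot[14] = 2$D2DC2bb12a1D2D
  rot[15] = $D2DC2bb12a1D2D2
Sorted (with $ < everything):
  sorted[0] = $D2DC2bb12a1D2D2  (last char: '2')
  sorted[1] = 12a1D2D2$D2DC2bb  (last char: 'b')
  sorted[2] = 1D2D2$D2DC2bb12a  (last char: 'a')
  sorted[3] = 2$D2DC2bb12a1D2D  (last char: 'D')
  sorted[4] = 2D2$D2DC2bb12a1D  (last char: 'D')
  sorted[5] = 2DC2bb12a1D2D2$D  (last char: 'D')
  sorted[6] = 2a1D2D2$D2DC2bb1  (last char: '1')
  sorted[7] = 2bb12a1D2D2$D2DC  (last char: 'C')
  sorted[8] = C2bb12a1D2D2$D2D  (last char: 'D')
  sorted[9] = D2$D2DC2bb12a1D2  (last char: '2')
  sorted[10] = D2D2$D2DC2bb12a1  (last char: '1')
  sorted[11] = D2DC2bb12a1D2D2$  (last char: '$')
  sorted[12] = DC2bb12a1D2D2$D2  (last char: '2')
  sorted[13] = a1D2D2$D2DC2bb12  (last char: '2')
  sorted[14] = b12a1D2D2$D2DC2b  (last char: 'b')
  sorted[15] = bb12a1D2D2$D2DC2  (last char: '2')
Last column: 2baDDD1CD21$22b2
Original string S is at sorted index 11

Answer: 2baDDD1CD21$22b2
11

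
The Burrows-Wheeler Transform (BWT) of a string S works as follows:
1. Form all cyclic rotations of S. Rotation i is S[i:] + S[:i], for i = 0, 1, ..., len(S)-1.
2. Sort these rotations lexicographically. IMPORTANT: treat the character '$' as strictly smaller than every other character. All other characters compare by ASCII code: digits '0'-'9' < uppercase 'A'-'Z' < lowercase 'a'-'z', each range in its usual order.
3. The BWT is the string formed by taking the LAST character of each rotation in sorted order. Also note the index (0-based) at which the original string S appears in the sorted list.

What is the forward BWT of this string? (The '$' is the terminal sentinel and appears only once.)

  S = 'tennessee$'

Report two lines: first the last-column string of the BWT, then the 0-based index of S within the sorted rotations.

All 10 rotations (rotation i = S[i:]+S[:i]):
  rot[0] = tennessee$
  rot[1] = ennessee$t
  rot[2] = nnessee$te
  rot[3] = nessee$ten
  rot[4] = essee$tenn
  rot[5] = ssee$tenne
  rot[6] = see$tennes
  rot[7] = ee$tenness
  rot[8] = e$tennesse
  rot[9] = $tennessee
Sorted (with $ < everything):
  sorted[0] = $tennessee  (last char: 'e')
  sorted[1] = e$tennesse  (last char: 'e')
  sorted[2] = ee$tenness  (last char: 's')
  sorted[3] = ennessee$t  (last char: 't')
  sorted[4] = essee$tenn  (last char: 'n')
  sorted[5] = nessee$ten  (last char: 'n')
  sorted[6] = nnessee$te  (last char: 'e')
  sorted[7] = see$tennes  (last char: 's')
  sorted[8] = ssee$tenne  (last char: 'e')
  sorted[9] = tennessee$  (last char: '$')
Last column: eestnnese$
Original string S is at sorted index 9

Answer: eestnnese$
9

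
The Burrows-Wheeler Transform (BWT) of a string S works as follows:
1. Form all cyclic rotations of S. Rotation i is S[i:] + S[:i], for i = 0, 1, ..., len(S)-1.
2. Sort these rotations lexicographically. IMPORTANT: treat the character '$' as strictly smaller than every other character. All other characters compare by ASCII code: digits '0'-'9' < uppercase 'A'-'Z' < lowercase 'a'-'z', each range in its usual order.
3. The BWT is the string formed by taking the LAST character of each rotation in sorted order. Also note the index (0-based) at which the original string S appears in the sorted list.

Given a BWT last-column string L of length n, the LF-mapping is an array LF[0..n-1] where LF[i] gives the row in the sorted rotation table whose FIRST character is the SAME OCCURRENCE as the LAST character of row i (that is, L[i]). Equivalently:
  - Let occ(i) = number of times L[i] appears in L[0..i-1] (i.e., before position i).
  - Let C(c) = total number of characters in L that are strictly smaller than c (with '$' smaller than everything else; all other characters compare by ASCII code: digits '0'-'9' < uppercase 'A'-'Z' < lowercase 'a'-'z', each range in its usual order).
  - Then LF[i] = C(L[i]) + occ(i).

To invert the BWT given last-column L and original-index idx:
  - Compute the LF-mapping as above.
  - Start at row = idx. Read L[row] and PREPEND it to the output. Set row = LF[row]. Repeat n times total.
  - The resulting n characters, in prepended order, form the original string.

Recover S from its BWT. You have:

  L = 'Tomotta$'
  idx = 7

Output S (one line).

Answer: tomatoT$

Derivation:
LF mapping: 1 4 3 5 6 7 2 0
Walk LF starting at row 7, prepending L[row]:
  step 1: row=7, L[7]='$', prepend. Next row=LF[7]=0
  step 2: row=0, L[0]='T', prepend. Next row=LF[0]=1
  step 3: row=1, L[1]='o', prepend. Next row=LF[1]=4
  step 4: row=4, L[4]='t', prepend. Next row=LF[4]=6
  step 5: row=6, L[6]='a', prepend. Next row=LF[6]=2
  step 6: row=2, L[2]='m', prepend. Next row=LF[2]=3
  step 7: row=3, L[3]='o', prepend. Next row=LF[3]=5
  step 8: row=5, L[5]='t', prepend. Next row=LF[5]=7
Reversed output: tomatoT$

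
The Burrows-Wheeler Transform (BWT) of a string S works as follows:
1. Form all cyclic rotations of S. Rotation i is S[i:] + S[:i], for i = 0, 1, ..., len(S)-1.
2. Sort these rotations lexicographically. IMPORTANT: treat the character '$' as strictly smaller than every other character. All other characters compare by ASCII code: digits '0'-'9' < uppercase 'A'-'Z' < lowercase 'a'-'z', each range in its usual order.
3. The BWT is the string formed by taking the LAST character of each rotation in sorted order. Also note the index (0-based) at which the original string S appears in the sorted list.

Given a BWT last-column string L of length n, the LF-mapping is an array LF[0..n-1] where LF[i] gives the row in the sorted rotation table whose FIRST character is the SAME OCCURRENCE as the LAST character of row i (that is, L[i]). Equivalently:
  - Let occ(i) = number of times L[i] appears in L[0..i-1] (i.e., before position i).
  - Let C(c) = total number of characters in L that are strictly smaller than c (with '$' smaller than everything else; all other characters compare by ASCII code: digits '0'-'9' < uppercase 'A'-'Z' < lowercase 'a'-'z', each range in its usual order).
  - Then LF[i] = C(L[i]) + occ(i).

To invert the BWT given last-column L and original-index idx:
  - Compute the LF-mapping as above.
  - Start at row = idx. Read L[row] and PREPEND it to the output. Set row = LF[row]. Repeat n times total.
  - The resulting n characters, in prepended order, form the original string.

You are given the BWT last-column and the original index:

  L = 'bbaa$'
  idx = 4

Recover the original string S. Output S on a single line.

Answer: baab$

Derivation:
LF mapping: 3 4 1 2 0
Walk LF starting at row 4, prepending L[row]:
  step 1: row=4, L[4]='$', prepend. Next row=LF[4]=0
  step 2: row=0, L[0]='b', prepend. Next row=LF[0]=3
  step 3: row=3, L[3]='a', prepend. Next row=LF[3]=2
  step 4: row=2, L[2]='a', prepend. Next row=LF[2]=1
  step 5: row=1, L[1]='b', prepend. Next row=LF[1]=4
Reversed output: baab$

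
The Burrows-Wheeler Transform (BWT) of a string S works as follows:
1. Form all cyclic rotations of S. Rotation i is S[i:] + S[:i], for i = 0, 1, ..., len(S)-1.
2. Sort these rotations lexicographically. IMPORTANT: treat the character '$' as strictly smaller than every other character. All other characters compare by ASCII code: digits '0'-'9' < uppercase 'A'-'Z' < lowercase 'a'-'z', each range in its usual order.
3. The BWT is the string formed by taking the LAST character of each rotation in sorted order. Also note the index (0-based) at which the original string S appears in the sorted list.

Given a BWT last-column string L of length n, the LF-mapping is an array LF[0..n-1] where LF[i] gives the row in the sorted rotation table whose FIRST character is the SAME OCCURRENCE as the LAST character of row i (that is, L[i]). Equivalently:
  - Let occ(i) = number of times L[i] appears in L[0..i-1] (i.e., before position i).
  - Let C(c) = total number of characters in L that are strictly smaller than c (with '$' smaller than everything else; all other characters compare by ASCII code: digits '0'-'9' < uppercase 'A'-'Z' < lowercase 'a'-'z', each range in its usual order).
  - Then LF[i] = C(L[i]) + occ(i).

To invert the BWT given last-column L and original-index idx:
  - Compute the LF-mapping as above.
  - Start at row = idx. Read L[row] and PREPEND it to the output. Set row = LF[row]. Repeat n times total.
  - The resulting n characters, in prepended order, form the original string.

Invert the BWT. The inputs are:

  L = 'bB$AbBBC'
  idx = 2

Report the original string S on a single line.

LF mapping: 6 2 0 1 7 3 4 5
Walk LF starting at row 2, prepending L[row]:
  step 1: row=2, L[2]='$', prepend. Next row=LF[2]=0
  step 2: row=0, L[0]='b', prepend. Next row=LF[0]=6
  step 3: row=6, L[6]='B', prepend. Next row=LF[6]=4
  step 4: row=4, L[4]='b', prepend. Next row=LF[4]=7
  step 5: row=7, L[7]='C', prepend. Next row=LF[7]=5
  step 6: row=5, L[5]='B', prepend. Next row=LF[5]=3
  step 7: row=3, L[3]='A', prepend. Next row=LF[3]=1
  step 8: row=1, L[1]='B', prepend. Next row=LF[1]=2
Reversed output: BABCbBb$

Answer: BABCbBb$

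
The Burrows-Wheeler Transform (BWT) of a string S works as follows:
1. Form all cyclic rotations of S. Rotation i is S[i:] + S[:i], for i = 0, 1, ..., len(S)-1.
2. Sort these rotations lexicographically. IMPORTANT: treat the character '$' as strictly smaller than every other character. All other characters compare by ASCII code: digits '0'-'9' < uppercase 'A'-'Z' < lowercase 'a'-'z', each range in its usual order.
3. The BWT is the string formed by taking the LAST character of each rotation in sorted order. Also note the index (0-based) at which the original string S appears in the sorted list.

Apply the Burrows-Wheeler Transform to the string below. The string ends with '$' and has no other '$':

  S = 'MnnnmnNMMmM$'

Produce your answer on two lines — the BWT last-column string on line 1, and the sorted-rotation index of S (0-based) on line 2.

All 12 rotations (rotation i = S[i:]+S[:i]):
  rot[0] = MnnnmnNMMmM$
  rot[1] = nnnmnNMMmM$M
  rot[2] = nnmnNMMmM$Mn
  rot[3] = nmnNMMmM$Mnn
  rot[4] = mnNMMmM$Mnnn
  rot[5] = nNMMmM$Mnnnm
  rot[6] = NMMmM$Mnnnmn
  rot[7] = MMmM$MnnnmnN
  rot[8] = MmM$MnnnmnNM
  rot[9] = mM$MnnnmnNMM
  rot[10] = M$MnnnmnNMMm
  rot[11] = $MnnnmnNMMmM
Sorted (with $ < everything):
  sorted[0] = $MnnnmnNMMmM  (last char: 'M')
  sorted[1] = M$MnnnmnNMMm  (last char: 'm')
  sorted[2] = MMmM$MnnnmnN  (last char: 'N')
  sorted[3] = MmM$MnnnmnNM  (last char: 'M')
  sorted[4] = MnnnmnNMMmM$  (last char: '$')
  sorted[5] = NMMmM$Mnnnmn  (last char: 'n')
  sorted[6] = mM$MnnnmnNMM  (last char: 'M')
  sorted[7] = mnNMMmM$Mnnn  (last char: 'n')
  sorted[8] = nNMMmM$Mnnnm  (last char: 'm')
  sorted[9] = nmnNMMmM$Mnn  (last char: 'n')
  sorted[10] = nnmnNMMmM$Mn  (last char: 'n')
  sorted[11] = nnnmnNMMmM$M  (last char: 'M')
Last column: MmNM$nMnmnnM
Original string S is at sorted index 4

Answer: MmNM$nMnmnnM
4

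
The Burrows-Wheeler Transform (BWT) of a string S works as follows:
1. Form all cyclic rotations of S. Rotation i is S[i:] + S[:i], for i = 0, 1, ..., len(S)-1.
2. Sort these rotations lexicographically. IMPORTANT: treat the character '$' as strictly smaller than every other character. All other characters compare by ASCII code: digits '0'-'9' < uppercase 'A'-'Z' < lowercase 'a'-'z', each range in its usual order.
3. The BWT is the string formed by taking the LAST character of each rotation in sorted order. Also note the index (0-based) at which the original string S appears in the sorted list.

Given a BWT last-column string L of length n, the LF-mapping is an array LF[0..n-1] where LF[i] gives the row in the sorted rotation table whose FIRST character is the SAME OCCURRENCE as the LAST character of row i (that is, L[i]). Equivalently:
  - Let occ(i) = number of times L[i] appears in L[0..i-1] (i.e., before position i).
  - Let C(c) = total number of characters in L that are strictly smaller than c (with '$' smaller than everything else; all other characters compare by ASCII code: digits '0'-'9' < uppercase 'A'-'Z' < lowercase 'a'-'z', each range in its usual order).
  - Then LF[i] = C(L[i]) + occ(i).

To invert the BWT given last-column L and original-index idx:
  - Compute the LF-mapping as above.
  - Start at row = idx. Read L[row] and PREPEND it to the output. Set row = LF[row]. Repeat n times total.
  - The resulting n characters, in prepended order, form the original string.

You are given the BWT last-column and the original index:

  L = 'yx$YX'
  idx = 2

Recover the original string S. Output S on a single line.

LF mapping: 4 3 0 2 1
Walk LF starting at row 2, prepending L[row]:
  step 1: row=2, L[2]='$', prepend. Next row=LF[2]=0
  step 2: row=0, L[0]='y', prepend. Next row=LF[0]=4
  step 3: row=4, L[4]='X', prepend. Next row=LF[4]=1
  step 4: row=1, L[1]='x', prepend. Next row=LF[1]=3
  step 5: row=3, L[3]='Y', prepend. Next row=LF[3]=2
Reversed output: YxXy$

Answer: YxXy$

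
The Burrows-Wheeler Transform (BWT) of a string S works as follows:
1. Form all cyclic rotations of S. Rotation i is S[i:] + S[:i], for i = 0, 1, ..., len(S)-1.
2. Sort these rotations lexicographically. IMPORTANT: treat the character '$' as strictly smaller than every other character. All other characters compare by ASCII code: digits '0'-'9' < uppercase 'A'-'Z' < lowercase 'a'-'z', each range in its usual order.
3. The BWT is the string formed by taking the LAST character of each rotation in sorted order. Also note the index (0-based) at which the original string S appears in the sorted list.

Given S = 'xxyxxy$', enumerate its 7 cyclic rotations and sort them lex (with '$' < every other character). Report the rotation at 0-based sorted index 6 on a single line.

All 7 rotations (rotation i = S[i:]+S[:i]):
  rot[0] = xxyxxy$
  rot[1] = xyxxy$x
  rot[2] = yxxy$xx
  rot[3] = xxy$xxy
  rot[4] = xy$xxyx
  rot[5] = y$xxyxx
  rot[6] = $xxyxxy
Sorted (with $ < everything):
  sorted[0] = $xxyxxy
  sorted[1] = xxy$xxy
  sorted[2] = xxyxxy$
  sorted[3] = xy$xxyx
  sorted[4] = xyxxy$x
  sorted[5] = y$xxyxx
  sorted[6] = yxxy$xx
sorted[6] = yxxy$xx

Answer: yxxy$xx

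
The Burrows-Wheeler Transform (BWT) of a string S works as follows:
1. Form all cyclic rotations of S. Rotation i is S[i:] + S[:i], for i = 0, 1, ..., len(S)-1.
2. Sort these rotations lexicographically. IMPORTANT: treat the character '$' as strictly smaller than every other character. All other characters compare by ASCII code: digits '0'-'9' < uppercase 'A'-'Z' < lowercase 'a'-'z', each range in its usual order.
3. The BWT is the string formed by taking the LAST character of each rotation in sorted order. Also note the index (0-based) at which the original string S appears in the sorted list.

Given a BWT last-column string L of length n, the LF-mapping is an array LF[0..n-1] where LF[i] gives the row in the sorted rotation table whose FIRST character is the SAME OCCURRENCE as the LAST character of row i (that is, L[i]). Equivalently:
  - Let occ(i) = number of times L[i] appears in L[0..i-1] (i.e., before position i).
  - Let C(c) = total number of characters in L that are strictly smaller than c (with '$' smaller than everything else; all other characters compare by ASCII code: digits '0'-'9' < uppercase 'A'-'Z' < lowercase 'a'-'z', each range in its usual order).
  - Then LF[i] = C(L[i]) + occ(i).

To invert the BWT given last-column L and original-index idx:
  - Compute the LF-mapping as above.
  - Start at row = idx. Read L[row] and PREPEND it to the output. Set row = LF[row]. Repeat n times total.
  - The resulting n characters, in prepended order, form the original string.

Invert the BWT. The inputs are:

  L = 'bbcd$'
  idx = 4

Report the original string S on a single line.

LF mapping: 1 2 3 4 0
Walk LF starting at row 4, prepending L[row]:
  step 1: row=4, L[4]='$', prepend. Next row=LF[4]=0
  step 2: row=0, L[0]='b', prepend. Next row=LF[0]=1
  step 3: row=1, L[1]='b', prepend. Next row=LF[1]=2
  step 4: row=2, L[2]='c', prepend. Next row=LF[2]=3
  step 5: row=3, L[3]='d', prepend. Next row=LF[3]=4
Reversed output: dcbb$

Answer: dcbb$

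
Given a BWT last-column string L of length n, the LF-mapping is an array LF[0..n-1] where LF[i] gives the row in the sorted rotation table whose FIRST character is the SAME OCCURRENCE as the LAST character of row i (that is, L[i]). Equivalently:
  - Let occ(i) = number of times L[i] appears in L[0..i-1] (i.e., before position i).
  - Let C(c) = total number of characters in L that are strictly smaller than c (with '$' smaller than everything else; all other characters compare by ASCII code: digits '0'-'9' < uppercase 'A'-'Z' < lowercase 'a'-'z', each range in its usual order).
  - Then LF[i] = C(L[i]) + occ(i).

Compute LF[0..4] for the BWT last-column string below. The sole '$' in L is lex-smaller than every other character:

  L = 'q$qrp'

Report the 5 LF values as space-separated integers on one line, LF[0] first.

Char counts: '$':1, 'p':1, 'q':2, 'r':1
C (first-col start): C('$')=0, C('p')=1, C('q')=2, C('r')=4
L[0]='q': occ=0, LF[0]=C('q')+0=2+0=2
L[1]='$': occ=0, LF[1]=C('$')+0=0+0=0
L[2]='q': occ=1, LF[2]=C('q')+1=2+1=3
L[3]='r': occ=0, LF[3]=C('r')+0=4+0=4
L[4]='p': occ=0, LF[4]=C('p')+0=1+0=1

Answer: 2 0 3 4 1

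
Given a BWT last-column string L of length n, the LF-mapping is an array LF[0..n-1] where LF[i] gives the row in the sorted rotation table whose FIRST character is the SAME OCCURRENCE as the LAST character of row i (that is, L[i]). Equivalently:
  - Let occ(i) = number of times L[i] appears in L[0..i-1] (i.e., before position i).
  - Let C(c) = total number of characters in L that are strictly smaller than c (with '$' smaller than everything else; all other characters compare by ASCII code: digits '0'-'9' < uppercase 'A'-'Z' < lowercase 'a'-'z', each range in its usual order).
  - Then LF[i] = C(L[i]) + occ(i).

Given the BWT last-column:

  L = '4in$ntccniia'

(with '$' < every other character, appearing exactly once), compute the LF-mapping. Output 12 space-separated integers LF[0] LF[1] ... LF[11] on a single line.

Answer: 1 5 8 0 9 11 3 4 10 6 7 2

Derivation:
Char counts: '$':1, '4':1, 'a':1, 'c':2, 'i':3, 'n':3, 't':1
C (first-col start): C('$')=0, C('4')=1, C('a')=2, C('c')=3, C('i')=5, C('n')=8, C('t')=11
L[0]='4': occ=0, LF[0]=C('4')+0=1+0=1
L[1]='i': occ=0, LF[1]=C('i')+0=5+0=5
L[2]='n': occ=0, LF[2]=C('n')+0=8+0=8
L[3]='$': occ=0, LF[3]=C('$')+0=0+0=0
L[4]='n': occ=1, LF[4]=C('n')+1=8+1=9
L[5]='t': occ=0, LF[5]=C('t')+0=11+0=11
L[6]='c': occ=0, LF[6]=C('c')+0=3+0=3
L[7]='c': occ=1, LF[7]=C('c')+1=3+1=4
L[8]='n': occ=2, LF[8]=C('n')+2=8+2=10
L[9]='i': occ=1, LF[9]=C('i')+1=5+1=6
L[10]='i': occ=2, LF[10]=C('i')+2=5+2=7
L[11]='a': occ=0, LF[11]=C('a')+0=2+0=2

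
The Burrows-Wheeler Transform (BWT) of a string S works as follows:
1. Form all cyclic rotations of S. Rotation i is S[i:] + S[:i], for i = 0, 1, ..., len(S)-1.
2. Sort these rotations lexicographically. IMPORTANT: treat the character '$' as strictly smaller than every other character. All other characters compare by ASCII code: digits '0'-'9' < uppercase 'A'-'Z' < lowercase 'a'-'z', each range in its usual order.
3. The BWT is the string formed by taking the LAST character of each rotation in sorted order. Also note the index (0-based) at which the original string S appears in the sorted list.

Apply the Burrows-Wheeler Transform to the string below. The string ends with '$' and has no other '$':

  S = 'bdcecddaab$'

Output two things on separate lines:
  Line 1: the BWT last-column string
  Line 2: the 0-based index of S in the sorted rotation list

All 11 rotations (rotation i = S[i:]+S[:i]):
  rot[0] = bdcecddaab$
  rot[1] = dcecddaab$b
  rot[2] = cecddaab$bd
  rot[3] = ecddaab$bdc
  rot[4] = cddaab$bdce
  rot[5] = ddaab$bdcec
  rot[6] = daab$bdcecd
  rot[7] = aab$bdcecdd
  rot[8] = ab$bdcecdda
  rot[9] = b$bdcecddaa
  rot[10] = $bdcecddaab
Sorted (with $ < everything):
  sorted[0] = $bdcecddaab  (last char: 'b')
  sorted[1] = aab$bdcecdd  (last char: 'd')
  sorted[2] = ab$bdcecdda  (last char: 'a')
  sorted[3] = b$bdcecddaa  (last char: 'a')
  sorted[4] = bdcecddaab$  (last char: '$')
  sorted[5] = cddaab$bdce  (last char: 'e')
  sorted[6] = cecddaab$bd  (last char: 'd')
  sorted[7] = daab$bdcecd  (last char: 'd')
  sorted[8] = dcecddaab$b  (last char: 'b')
  sorted[9] = ddaab$bdcec  (last char: 'c')
  sorted[10] = ecddaab$bdc  (last char: 'c')
Last column: bdaa$eddbcc
Original string S is at sorted index 4

Answer: bdaa$eddbcc
4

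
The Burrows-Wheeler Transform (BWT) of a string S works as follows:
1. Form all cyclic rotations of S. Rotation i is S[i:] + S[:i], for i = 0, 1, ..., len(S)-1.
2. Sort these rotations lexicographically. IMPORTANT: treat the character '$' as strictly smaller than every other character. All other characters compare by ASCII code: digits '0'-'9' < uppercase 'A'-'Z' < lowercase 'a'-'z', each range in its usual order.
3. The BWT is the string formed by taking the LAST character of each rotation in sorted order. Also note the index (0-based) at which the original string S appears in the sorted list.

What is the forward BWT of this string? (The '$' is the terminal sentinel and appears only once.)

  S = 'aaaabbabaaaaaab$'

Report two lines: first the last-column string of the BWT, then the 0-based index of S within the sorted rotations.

All 16 rotations (rotation i = S[i:]+S[:i]):
  rot[0] = aaaabbabaaaaaab$
  rot[1] = aaabbabaaaaaab$a
  rot[2] = aabbabaaaaaab$aa
  rot[3] = abbabaaaaaab$aaa
  rot[4] = bbabaaaaaab$aaaa
  rot[5] = babaaaaaab$aaaab
  rot[6] = abaaaaaab$aaaabb
  rot[7] = baaaaaab$aaaabba
  rot[8] = aaaaaab$aaaabbab
  rot[9] = aaaaab$aaaabbaba
  rot[10] = aaaab$aaaabbabaa
  rot[11] = aaab$aaaabbabaaa
  rot[12] = aab$aaaabbabaaaa
  rot[13] = ab$aaaabbabaaaaa
  rot[14] = b$aaaabbabaaaaaa
  rot[15] = $aaaabbabaaaaaab
Sorted (with $ < everything):
  sorted[0] = $aaaabbabaaaaaab  (last char: 'b')
  sorted[1] = aaaaaab$aaaabbab  (last char: 'b')
  sorted[2] = aaaaab$aaaabbaba  (last char: 'a')
  sorted[3] = aaaab$aaaabbabaa  (last char: 'a')
  sorted[4] = aaaabbabaaaaaab$  (last char: '$')
  sorted[5] = aaab$aaaabbabaaa  (last char: 'a')
  sorted[6] = aaabbabaaaaaab$a  (last char: 'a')
  sorted[7] = aab$aaaabbabaaaa  (last char: 'a')
  sorted[8] = aabbabaaaaaab$aa  (last char: 'a')
  sorted[9] = ab$aaaabbabaaaaa  (last char: 'a')
  sorted[10] = abaaaaaab$aaaabb  (last char: 'b')
  sorted[11] = abbabaaaaaab$aaa  (last char: 'a')
  sorted[12] = b$aaaabbabaaaaaa  (last char: 'a')
  sorted[13] = baaaaaab$aaaabba  (last char: 'a')
  sorted[14] = babaaaaaab$aaaab  (last char: 'b')
  sorted[15] = bbabaaaaaab$aaaa  (last char: 'a')
Last column: bbaa$aaaaabaaaba
Original string S is at sorted index 4

Answer: bbaa$aaaaabaaaba
4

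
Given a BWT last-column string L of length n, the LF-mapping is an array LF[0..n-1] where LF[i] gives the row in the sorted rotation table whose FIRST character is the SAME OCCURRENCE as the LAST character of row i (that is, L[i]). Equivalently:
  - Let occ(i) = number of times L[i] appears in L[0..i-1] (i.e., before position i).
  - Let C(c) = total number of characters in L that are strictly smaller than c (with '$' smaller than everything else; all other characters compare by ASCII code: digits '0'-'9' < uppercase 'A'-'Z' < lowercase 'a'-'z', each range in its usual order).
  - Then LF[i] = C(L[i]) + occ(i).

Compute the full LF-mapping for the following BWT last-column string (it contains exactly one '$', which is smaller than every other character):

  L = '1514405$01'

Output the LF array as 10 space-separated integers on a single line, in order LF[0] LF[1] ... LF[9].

Answer: 3 8 4 6 7 1 9 0 2 5

Derivation:
Char counts: '$':1, '0':2, '1':3, '4':2, '5':2
C (first-col start): C('$')=0, C('0')=1, C('1')=3, C('4')=6, C('5')=8
L[0]='1': occ=0, LF[0]=C('1')+0=3+0=3
L[1]='5': occ=0, LF[1]=C('5')+0=8+0=8
L[2]='1': occ=1, LF[2]=C('1')+1=3+1=4
L[3]='4': occ=0, LF[3]=C('4')+0=6+0=6
L[4]='4': occ=1, LF[4]=C('4')+1=6+1=7
L[5]='0': occ=0, LF[5]=C('0')+0=1+0=1
L[6]='5': occ=1, LF[6]=C('5')+1=8+1=9
L[7]='$': occ=0, LF[7]=C('$')+0=0+0=0
L[8]='0': occ=1, LF[8]=C('0')+1=1+1=2
L[9]='1': occ=2, LF[9]=C('1')+2=3+2=5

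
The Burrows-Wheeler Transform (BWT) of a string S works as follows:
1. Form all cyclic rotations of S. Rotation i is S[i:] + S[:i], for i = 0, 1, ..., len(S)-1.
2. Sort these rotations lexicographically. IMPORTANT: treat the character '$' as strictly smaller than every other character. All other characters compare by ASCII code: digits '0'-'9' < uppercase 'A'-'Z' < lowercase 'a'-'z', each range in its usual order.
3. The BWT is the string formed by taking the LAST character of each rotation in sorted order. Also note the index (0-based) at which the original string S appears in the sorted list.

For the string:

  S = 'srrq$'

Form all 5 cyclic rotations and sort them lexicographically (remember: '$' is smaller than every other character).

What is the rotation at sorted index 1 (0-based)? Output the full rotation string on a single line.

All 5 rotations (rotation i = S[i:]+S[:i]):
  rot[0] = srrq$
  rot[1] = rrq$s
  rot[2] = rq$sr
  rot[3] = q$srr
  rot[4] = $srrq
Sorted (with $ < everything):
  sorted[0] = $srrq
  sorted[1] = q$srr
  sorted[2] = rq$sr
  sorted[3] = rrq$s
  sorted[4] = srrq$
sorted[1] = q$srr

Answer: q$srr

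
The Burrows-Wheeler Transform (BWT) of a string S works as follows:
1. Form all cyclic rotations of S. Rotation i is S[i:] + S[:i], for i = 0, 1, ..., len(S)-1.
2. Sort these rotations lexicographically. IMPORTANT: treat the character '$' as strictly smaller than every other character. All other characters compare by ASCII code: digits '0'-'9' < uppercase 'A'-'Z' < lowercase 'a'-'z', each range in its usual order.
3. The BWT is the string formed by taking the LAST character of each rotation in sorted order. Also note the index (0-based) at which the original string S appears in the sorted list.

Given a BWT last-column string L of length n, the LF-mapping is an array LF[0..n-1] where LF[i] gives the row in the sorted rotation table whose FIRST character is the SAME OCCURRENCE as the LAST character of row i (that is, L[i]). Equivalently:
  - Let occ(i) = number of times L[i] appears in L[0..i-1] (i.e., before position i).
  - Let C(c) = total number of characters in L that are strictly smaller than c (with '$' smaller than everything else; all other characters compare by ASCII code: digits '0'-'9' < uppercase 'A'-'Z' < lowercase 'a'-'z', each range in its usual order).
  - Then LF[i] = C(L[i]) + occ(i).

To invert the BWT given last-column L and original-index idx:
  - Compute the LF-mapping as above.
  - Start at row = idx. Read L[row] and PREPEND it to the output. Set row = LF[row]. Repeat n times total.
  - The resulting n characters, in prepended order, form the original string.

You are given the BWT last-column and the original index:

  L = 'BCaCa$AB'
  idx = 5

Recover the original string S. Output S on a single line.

Answer: CBaCAaB$

Derivation:
LF mapping: 2 4 6 5 7 0 1 3
Walk LF starting at row 5, prepending L[row]:
  step 1: row=5, L[5]='$', prepend. Next row=LF[5]=0
  step 2: row=0, L[0]='B', prepend. Next row=LF[0]=2
  step 3: row=2, L[2]='a', prepend. Next row=LF[2]=6
  step 4: row=6, L[6]='A', prepend. Next row=LF[6]=1
  step 5: row=1, L[1]='C', prepend. Next row=LF[1]=4
  step 6: row=4, L[4]='a', prepend. Next row=LF[4]=7
  step 7: row=7, L[7]='B', prepend. Next row=LF[7]=3
  step 8: row=3, L[3]='C', prepend. Next row=LF[3]=5
Reversed output: CBaCAaB$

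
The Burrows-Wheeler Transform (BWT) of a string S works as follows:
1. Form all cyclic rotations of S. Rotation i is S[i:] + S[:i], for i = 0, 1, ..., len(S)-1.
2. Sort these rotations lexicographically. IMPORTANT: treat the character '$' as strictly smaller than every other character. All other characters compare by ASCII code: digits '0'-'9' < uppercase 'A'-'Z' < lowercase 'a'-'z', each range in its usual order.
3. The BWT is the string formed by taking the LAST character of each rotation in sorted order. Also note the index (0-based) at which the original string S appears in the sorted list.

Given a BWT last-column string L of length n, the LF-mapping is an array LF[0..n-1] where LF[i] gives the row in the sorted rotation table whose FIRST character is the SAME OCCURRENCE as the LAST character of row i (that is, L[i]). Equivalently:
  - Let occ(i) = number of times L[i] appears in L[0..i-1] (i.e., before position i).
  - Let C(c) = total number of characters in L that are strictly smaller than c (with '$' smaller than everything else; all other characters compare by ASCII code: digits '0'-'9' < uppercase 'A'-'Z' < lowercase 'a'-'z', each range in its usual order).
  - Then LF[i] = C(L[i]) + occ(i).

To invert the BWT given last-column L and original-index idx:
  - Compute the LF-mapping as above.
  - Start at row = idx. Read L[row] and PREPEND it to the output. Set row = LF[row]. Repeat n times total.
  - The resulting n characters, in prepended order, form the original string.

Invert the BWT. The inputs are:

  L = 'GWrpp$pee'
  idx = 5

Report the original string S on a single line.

LF mapping: 1 2 8 5 6 0 7 3 4
Walk LF starting at row 5, prepending L[row]:
  step 1: row=5, L[5]='$', prepend. Next row=LF[5]=0
  step 2: row=0, L[0]='G', prepend. Next row=LF[0]=1
  step 3: row=1, L[1]='W', prepend. Next row=LF[1]=2
  step 4: row=2, L[2]='r', prepend. Next row=LF[2]=8
  step 5: row=8, L[8]='e', prepend. Next row=LF[8]=4
  step 6: row=4, L[4]='p', prepend. Next row=LF[4]=6
  step 7: row=6, L[6]='p', prepend. Next row=LF[6]=7
  step 8: row=7, L[7]='e', prepend. Next row=LF[7]=3
  step 9: row=3, L[3]='p', prepend. Next row=LF[3]=5
Reversed output: pepperWG$

Answer: pepperWG$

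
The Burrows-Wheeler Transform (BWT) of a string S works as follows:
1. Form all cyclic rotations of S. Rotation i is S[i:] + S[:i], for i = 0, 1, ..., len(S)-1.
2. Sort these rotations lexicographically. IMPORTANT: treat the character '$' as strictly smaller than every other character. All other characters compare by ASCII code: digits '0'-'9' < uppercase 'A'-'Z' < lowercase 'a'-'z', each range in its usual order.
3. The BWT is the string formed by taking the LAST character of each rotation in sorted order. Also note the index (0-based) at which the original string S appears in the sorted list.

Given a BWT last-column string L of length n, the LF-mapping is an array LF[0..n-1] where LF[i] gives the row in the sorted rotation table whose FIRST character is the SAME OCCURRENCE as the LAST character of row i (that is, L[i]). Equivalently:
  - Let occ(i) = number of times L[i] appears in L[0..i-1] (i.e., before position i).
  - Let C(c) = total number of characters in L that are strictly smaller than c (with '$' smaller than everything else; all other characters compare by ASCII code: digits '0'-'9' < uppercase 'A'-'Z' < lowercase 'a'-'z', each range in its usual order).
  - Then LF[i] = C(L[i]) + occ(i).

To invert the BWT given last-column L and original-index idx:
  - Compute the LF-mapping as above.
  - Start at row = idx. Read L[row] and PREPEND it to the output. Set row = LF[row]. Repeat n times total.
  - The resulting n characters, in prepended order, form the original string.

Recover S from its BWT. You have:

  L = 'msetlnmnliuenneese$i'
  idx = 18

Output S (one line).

Answer: tennesseemillennium$

Derivation:
LF mapping: 10 16 1 18 8 12 11 13 9 6 19 2 14 15 3 4 17 5 0 7
Walk LF starting at row 18, prepending L[row]:
  step 1: row=18, L[18]='$', prepend. Next row=LF[18]=0
  step 2: row=0, L[0]='m', prepend. Next row=LF[0]=10
  step 3: row=10, L[10]='u', prepend. Next row=LF[10]=19
  step 4: row=19, L[19]='i', prepend. Next row=LF[19]=7
  step 5: row=7, L[7]='n', prepend. Next row=LF[7]=13
  step 6: row=13, L[13]='n', prepend. Next row=LF[13]=15
  step 7: row=15, L[15]='e', prepend. Next row=LF[15]=4
  step 8: row=4, L[4]='l', prepend. Next row=LF[4]=8
  step 9: row=8, L[8]='l', prepend. Next row=LF[8]=9
  step 10: row=9, L[9]='i', prepend. Next row=LF[9]=6
  step 11: row=6, L[6]='m', prepend. Next row=LF[6]=11
  step 12: row=11, L[11]='e', prepend. Next row=LF[11]=2
  step 13: row=2, L[2]='e', prepend. Next row=LF[2]=1
  step 14: row=1, L[1]='s', prepend. Next row=LF[1]=16
  step 15: row=16, L[16]='s', prepend. Next row=LF[16]=17
  step 16: row=17, L[17]='e', prepend. Next row=LF[17]=5
  step 17: row=5, L[5]='n', prepend. Next row=LF[5]=12
  step 18: row=12, L[12]='n', prepend. Next row=LF[12]=14
  step 19: row=14, L[14]='e', prepend. Next row=LF[14]=3
  step 20: row=3, L[3]='t', prepend. Next row=LF[3]=18
Reversed output: tennesseemillennium$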